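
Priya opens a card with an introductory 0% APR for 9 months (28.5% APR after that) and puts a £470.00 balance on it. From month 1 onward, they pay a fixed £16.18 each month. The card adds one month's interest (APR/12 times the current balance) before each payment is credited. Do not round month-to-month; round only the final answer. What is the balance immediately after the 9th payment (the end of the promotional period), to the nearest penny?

Promo months 1–9 at r₀ = 0%/12 = 0; months 10+ at r₁ = 28.5%/12 = 0.02375.
After month 9 (no interest yet): B = £470.00 − 9·£16.18 = £324.38.

£324.38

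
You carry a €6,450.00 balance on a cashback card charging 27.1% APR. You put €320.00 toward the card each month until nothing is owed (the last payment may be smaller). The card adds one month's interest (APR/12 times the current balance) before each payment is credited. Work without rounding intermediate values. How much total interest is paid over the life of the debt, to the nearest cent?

Monthly rate r = 27.1%/12 = 2.25833% = 0.0225833.
Payoff takes n = ⌈−ln(1 − rB₀/P)/ln(1+r)⌉ = ⌈27.195⌉ = 28 payments; the last is €63.05.
Total paid = 27·€320.00 + €63.05 = €8,703.05.
Total interest = total paid − principal = €8,703.05 − €6,450.00 = €2,253.05.

€2,253.05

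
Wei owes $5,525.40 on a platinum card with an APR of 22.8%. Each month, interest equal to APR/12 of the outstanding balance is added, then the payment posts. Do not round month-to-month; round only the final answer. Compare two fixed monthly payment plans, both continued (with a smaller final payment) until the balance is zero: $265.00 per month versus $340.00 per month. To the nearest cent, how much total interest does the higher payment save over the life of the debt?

Monthly rate r = 22.8%/12 = 1.9% = 0.019.
At $265.00/mo: n = ⌈−ln(1 − rB₀/P)/ln(1+r)⌉ = 27 payments (last $212.74); total interest = total paid − $5,525.40 = $1,577.34.
At $340.00/mo: 20 payments (last $211.61); total interest $1,146.21.
Interest saved = $1,577.34 − $1,146.21 = $431.13.

$431.13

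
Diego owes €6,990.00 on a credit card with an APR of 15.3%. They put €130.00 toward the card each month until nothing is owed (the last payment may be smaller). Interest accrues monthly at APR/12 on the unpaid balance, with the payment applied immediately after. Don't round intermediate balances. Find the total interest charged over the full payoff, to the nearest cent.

Monthly rate r = 15.3%/12 = 1.275% = 0.01275.
Payoff takes n = ⌈−ln(1 − rB₀/P)/ln(1+r)⌉ = ⌈91.319⌉ = 92 payments; the last is €41.62.
Total paid = 91·€130.00 + €41.62 = €11,871.62.
Total interest = total paid − principal = €11,871.62 − €6,990.00 = €4,881.62.

€4,881.62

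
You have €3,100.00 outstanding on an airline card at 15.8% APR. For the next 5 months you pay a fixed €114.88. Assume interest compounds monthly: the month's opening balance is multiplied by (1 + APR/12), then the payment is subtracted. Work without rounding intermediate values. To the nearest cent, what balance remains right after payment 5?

Monthly rate r = 15.8%/12 = 1.31667% = 0.0131667.
Each month: B ← B·(1+r) − €114.88.
Month 1: interest €40.82; balance after payment €3,025.94.
Month 2: interest €39.84; balance after payment €2,950.90.
Month 3: interest €38.85; balance after payment €2,874.87.
Month 4: interest €37.85; balance after payment €2,797.84.
Month 5: interest €36.84; balance after payment €2,719.80.

€2,719.80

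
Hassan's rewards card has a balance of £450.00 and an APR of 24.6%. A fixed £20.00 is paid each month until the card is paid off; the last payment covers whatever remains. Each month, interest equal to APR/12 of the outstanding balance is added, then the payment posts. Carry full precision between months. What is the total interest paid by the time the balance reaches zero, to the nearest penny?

£159.63

Monthly rate r = 24.6%/12 = 2.05% = 0.0205.
Payoff takes n = ⌈−ln(1 − rB₀/P)/ln(1+r)⌉ = ⌈30.479⌉ = 31 payments; the last is £9.63.
Total paid = 30·£20.00 + £9.63 = £609.63.
Total interest = total paid − principal = £609.63 − £450.00 = £159.63.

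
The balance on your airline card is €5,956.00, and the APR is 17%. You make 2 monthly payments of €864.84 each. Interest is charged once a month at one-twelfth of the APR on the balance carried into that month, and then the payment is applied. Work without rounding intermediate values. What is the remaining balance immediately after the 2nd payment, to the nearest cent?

€4,384.02

Monthly rate r = 17%/12 = 1.41667% = 0.0141667.
Each month: B ← B·(1+r) − €864.84.
Month 1: interest €84.38; balance after payment €5,175.54.
Month 2: interest €73.32; balance after payment €4,384.02.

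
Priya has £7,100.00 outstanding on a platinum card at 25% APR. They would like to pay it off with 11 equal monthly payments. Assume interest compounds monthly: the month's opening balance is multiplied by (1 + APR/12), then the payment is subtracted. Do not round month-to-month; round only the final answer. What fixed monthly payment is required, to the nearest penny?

£728.91

Monthly rate r = 25%/12 = 2.08333% = 0.0208333.
Level-payment amortization: P = B₀·r / (1 − (1+r)^(−n)) = 7100.00·0.0208333 / (1 − 1.02083^(−11)).
Denominator 1 − (1+r)^(−11) = 0.202929509.
P = 147.917 / 0.202929509 ≈ 728.91.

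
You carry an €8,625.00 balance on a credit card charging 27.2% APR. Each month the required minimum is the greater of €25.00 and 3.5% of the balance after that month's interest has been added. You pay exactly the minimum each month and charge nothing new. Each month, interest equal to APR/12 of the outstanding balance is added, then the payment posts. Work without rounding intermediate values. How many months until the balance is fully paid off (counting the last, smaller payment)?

235 months

Monthly rate r = 27.2%/12 = 2.26667% = 0.0226667.
While 3.5% of the post-interest balance exceeds €25.00, each month B ← (B·(1+r))·(1 − 0.035), i.e. B shrinks by the factor (1+r)·0.965 = 0.98687.
This holds for months 1–191. Entering month 192 the balance is €691.34; 3.5% of the post-interest balance is now below €25.00, so the flat €25.00 minimum applies from here.
From month 192 a fixed €25.00 at rate r clears €691.34 in 44 more payments. Total: 191 + 44 = 235 months.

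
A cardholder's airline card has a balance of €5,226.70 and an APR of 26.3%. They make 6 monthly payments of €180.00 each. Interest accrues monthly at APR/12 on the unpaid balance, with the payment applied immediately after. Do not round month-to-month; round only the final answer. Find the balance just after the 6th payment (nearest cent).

€4,811.86

Monthly rate r = 26.3%/12 = 2.19167% = 0.0219167.
Each month: B ← B·(1+r) − €180.00.
Month 1: interest €114.55; balance after payment €5,161.25.
Month 2: interest €113.12; balance after payment €5,094.37.
Month 3: interest €111.65; balance after payment €5,026.02.
Month 4: interest €110.15; balance after payment €4,956.17.
Month 5: interest €108.62; balance after payment €4,884.80.
Month 6: interest €107.06; balance after payment €4,811.86.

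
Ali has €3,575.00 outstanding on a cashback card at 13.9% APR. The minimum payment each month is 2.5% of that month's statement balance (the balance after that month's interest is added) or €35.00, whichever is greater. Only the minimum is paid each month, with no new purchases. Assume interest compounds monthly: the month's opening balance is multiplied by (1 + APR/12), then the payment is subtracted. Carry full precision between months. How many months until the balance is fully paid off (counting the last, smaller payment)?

Monthly rate r = 13.9%/12 = 1.15833% = 0.0115833.
While 2.5% of the post-interest balance exceeds €35.00, each month B ← (B·(1+r))·(1 − 0.025), i.e. B shrinks by the factor (1+r)·0.975 = 0.98629.
This holds for months 1–69. Entering month 70 the balance is €1,379.46; 2.5% of the post-interest balance is now below €35.00, so the flat €35.00 minimum applies from here.
From month 70 a fixed €35.00 at rate r clears €1,379.46 in 53 more payments. Total: 69 + 53 = 122 months.

122 months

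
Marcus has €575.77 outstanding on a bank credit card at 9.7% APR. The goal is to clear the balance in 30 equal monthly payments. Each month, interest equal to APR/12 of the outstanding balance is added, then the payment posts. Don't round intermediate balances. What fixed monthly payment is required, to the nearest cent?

€21.69

Monthly rate r = 9.7%/12 = 0.808333% = 0.00808333.
Level-payment amortization: P = B₀·r / (1 − (1+r)^(−n)) = 575.77·0.00808333 / (1 − 1.00808^(−30)).
Denominator 1 − (1+r)^(−30) = 0.214570947.
P = 4.65414 / 0.214570947 ≈ 21.69.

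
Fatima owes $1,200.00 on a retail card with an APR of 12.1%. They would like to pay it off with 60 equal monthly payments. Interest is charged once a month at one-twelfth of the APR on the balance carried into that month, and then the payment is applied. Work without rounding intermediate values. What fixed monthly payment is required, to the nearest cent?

Monthly rate r = 12.1%/12 = 1.00833% = 0.0100833.
Level-payment amortization: P = B₀·r / (1 − (1+r)^(−n)) = 1200.00·0.0100833 / (1 − 1.01008^(−60)).
Denominator 1 − (1+r)^(−60) = 0.452268536.
P = 12.1 / 0.452268536 ≈ 26.75.

$26.75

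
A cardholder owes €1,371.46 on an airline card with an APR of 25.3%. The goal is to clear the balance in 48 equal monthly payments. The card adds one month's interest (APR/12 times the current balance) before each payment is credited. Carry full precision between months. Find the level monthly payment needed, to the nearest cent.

€45.70

Monthly rate r = 25.3%/12 = 2.10833% = 0.0210833.
Level-payment amortization: P = B₀·r / (1 − (1+r)^(−n)) = 1371.46·0.0210833 / (1 − 1.02108^(−48)).
Denominator 1 − (1+r)^(−48) = 0.632664415.
P = 28.9149 / 0.632664415 ≈ 45.70.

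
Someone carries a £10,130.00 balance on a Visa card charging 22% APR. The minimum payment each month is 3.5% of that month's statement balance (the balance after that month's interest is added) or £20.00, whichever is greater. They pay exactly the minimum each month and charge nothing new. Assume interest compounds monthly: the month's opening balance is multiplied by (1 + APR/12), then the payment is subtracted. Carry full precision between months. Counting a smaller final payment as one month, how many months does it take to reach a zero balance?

206 months

Monthly rate r = 22%/12 = 1.83333% = 0.0183333.
While 3.5% of the post-interest balance exceeds £20.00, each month B ← (B·(1+r))·(1 − 0.035), i.e. B shrinks by the factor (1+r)·0.965 = 0.98269.
This holds for months 1–166. Entering month 167 the balance is £558.31; 3.5% of the post-interest balance is now below £20.00, so the flat £20.00 minimum applies from here.
From month 167 a fixed £20.00 at rate r clears £558.31 in 40 more payments. Total: 166 + 40 = 206 months.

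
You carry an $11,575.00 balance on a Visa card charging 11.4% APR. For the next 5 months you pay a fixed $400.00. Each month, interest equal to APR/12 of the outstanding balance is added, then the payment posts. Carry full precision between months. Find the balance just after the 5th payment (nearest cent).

$10,097.00

Monthly rate r = 11.4%/12 = 0.95% = 0.0095.
Each month: B ← B·(1+r) − $400.00.
Month 1: interest $109.96; balance after payment $11,284.96.
Month 2: interest $107.21; balance after payment $10,992.17.
Month 3: interest $104.43; balance after payment $10,696.60.
Month 4: interest $101.62; balance after payment $10,398.21.
Month 5: interest $98.78; balance after payment $10,097.00.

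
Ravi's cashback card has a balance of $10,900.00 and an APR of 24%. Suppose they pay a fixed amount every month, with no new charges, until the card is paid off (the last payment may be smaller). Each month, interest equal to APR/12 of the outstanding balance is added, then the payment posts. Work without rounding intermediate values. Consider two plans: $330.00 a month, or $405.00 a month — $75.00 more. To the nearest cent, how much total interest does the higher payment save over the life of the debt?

$2,203.48

Monthly rate r = 24%/12 = 2% = 0.02.
At $330.00/mo: n = ⌈−ln(1 − rB₀/P)/ln(1+r)⌉ = 55 payments (last $188.31); total interest = total paid − $10,900.00 = $7,108.31.
At $405.00/mo: 40 payments (last $9.83); total interest $4,904.83.
Interest saved = $7,108.31 − $4,904.83 = $2,203.48.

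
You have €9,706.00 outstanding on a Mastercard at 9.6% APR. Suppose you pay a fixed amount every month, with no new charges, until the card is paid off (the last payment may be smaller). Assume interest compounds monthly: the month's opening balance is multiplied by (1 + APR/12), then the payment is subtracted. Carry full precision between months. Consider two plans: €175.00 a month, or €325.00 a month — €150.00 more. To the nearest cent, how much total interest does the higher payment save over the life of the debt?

€1,744.37

Monthly rate r = 9.6%/12 = 0.8% = 0.008.
At €175.00/mo: n = ⌈−ln(1 − rB₀/P)/ln(1+r)⌉ = 74 payments (last €105.07); total interest = total paid − €9,706.00 = €3,174.07.
At €325.00/mo: 35 payments (last €85.70); total interest €1,429.70.
Interest saved = €3,174.07 − €1,429.70 = €1,744.37.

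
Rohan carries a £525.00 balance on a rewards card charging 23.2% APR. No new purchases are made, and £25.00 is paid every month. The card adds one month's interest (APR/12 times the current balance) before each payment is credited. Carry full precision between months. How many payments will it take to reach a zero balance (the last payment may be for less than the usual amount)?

Monthly rate r = 23.2%/12 = 1.93333% = 0.0193333.
Recurrence: B ← B·(1+r) − £25.00.
Month 1: interest £10.15; balance after payment £510.15.
Month 2: interest £9.86; balance after payment £495.01.
Closed form: n = −ln(1 − rB₀/P)/ln(1+r) = −ln(0.594)/ln(1.01933) ≈ 27.201, so the balance reaches zero during payment 28.

28 payments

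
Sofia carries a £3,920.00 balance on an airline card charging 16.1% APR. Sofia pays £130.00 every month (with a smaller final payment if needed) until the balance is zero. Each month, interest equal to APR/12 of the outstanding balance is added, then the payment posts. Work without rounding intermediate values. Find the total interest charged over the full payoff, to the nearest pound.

£1,137

Monthly rate r = 16.1%/12 = 1.34167% = 0.0134167.
Payoff takes n = ⌈−ln(1 − rB₀/P)/ln(1+r)⌉ = ⌈38.902⌉ = 39 payments; the last is £117.30.
Total paid = 38·£130.00 + £117.30 = £5,057.30.
Total interest = total paid − principal = £5,057.30 − £3,920.00 = £1,137.30.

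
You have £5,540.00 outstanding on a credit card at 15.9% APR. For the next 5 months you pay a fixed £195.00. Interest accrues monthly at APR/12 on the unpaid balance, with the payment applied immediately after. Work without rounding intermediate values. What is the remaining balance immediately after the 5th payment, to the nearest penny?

£4,915.70

Monthly rate r = 15.9%/12 = 1.325% = 0.01325.
Each month: B ← B·(1+r) − £195.00.
Month 1: interest £73.41; balance after payment £5,418.40.
Month 2: interest £71.79; balance after payment £5,295.20.
Month 3: interest £70.16; balance after payment £5,170.36.
Month 4: interest £68.51; balance after payment £5,043.87.
Month 5: interest £66.83; balance after payment £4,915.70.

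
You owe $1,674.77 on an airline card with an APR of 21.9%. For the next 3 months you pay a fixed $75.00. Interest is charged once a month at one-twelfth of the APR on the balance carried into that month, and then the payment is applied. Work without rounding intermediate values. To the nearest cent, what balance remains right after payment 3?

$1,539.02

Monthly rate r = 21.9%/12 = 1.825% = 0.01825.
Each month: B ← B·(1+r) − $75.00.
Month 1: interest $30.56; balance after payment $1,630.33.
Month 2: interest $29.75; balance after payment $1,585.09.
Month 3: interest $28.93; balance after payment $1,539.02.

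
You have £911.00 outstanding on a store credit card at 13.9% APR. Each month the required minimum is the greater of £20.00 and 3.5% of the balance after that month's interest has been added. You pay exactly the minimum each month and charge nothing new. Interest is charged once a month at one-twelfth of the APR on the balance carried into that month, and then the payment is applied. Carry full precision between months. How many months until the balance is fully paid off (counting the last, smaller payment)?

55 months

Monthly rate r = 13.9%/12 = 1.15833% = 0.0115833.
While 3.5% of the post-interest balance exceeds £20.00, each month B ← (B·(1+r))·(1 − 0.035), i.e. B shrinks by the factor (1+r)·0.965 = 0.97618.
This holds for months 1–20. Entering month 21 the balance is £562.47; 3.5% of the post-interest balance is now below £20.00, so the flat £20.00 minimum applies from here.
From month 21 a fixed £20.00 at rate r clears £562.47 in 35 more payments. Total: 20 + 35 = 55 months.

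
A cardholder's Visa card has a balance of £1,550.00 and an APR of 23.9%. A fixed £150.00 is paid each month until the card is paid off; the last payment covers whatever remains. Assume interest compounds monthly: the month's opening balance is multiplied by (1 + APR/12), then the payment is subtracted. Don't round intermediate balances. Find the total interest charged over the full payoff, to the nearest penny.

Monthly rate r = 23.9%/12 = 1.99167% = 0.0199167.
Payoff takes n = ⌈−ln(1 − rB₀/P)/ln(1+r)⌉ = ⌈11.684⌉ = 12 payments; the last is £102.98.
Total paid = 11·£150.00 + £102.98 = £1,752.98.
Total interest = total paid − principal = £1,752.98 − £1,550.00 = £202.98.

£202.98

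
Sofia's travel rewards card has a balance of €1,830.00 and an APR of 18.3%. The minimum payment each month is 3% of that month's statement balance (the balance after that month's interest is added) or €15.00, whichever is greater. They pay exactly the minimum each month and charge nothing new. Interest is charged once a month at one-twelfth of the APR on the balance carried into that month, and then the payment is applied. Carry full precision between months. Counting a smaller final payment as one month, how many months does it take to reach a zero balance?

132 months

Monthly rate r = 18.3%/12 = 1.525% = 0.01525.
While 3% of the post-interest balance exceeds €15.00, each month B ← (B·(1+r))·(1 − 0.03), i.e. B shrinks by the factor (1+r)·0.97 = 0.98479.
This holds for months 1–86. Entering month 87 the balance is €489.89; 3% of the post-interest balance is now below €15.00, so the flat €15.00 minimum applies from here.
From month 87 a fixed €15.00 at rate r clears €489.89 in 46 more payments. Total: 86 + 46 = 132 months.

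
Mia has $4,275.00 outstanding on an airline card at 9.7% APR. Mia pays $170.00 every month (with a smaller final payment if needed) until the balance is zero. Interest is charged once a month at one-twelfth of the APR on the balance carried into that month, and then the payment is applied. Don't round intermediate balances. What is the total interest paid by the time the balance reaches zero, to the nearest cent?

$523.52

Monthly rate r = 9.7%/12 = 0.808333% = 0.00808333.
Payoff takes n = ⌈−ln(1 − rB₀/P)/ln(1+r)⌉ = ⌈28.226⌉ = 29 payments; the last is $38.52.
Total paid = 28·$170.00 + $38.52 = $4,798.52.
Total interest = total paid − principal = $4,798.52 − $4,275.00 = $523.52.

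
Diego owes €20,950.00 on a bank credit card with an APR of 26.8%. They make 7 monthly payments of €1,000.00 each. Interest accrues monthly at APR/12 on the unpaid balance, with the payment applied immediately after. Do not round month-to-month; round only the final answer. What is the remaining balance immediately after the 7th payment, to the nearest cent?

€16,966.12

Monthly rate r = 26.8%/12 = 2.23333% = 0.0223333.
Each month: B ← B·(1+r) − €1,000.00.
Month 1: interest €467.88; balance after payment €20,417.88.
Month 2: interest €456.00; balance after payment €19,873.88.
Month 3: interest €443.85; balance after payment €19,317.73.
Month 4: interest €431.43; balance after payment €18,749.16.
Month 5: interest €418.73; balance after payment €18,167.89.
Month 6: interest €405.75; balance after payment €17,573.64.
Month 7: interest €392.48; balance after payment €16,966.12.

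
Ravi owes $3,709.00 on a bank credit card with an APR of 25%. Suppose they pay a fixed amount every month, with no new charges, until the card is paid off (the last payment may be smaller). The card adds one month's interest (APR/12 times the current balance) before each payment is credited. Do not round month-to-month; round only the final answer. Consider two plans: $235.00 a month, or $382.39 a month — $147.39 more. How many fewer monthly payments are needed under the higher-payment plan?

9 fewer payments

Monthly rate r = 25%/12 = 2.08333% = 0.0208333.
At $235.00/mo: n = ⌈−ln(1 − rB₀/P)/ln(1+r)⌉ = 20 payments (last $79.63); total interest = total paid − $3,709.00 = $835.63.
At $382.39/mo: 11 payments (last $362.67); total interest $477.57.
Payments saved = 20 − 11 = 9.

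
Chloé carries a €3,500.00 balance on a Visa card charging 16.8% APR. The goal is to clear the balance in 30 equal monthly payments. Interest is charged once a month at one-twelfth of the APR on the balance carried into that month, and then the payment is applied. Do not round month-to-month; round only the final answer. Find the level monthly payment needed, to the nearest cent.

€143.68

Monthly rate r = 16.8%/12 = 1.4% = 0.014.
Level-payment amortization: P = B₀·r / (1 − (1+r)^(−n)) = 3500.00·0.014 / (1 − 1.014^(−30)).
Denominator 1 − (1+r)^(−30) = 0.341036515.
P = 49 / 0.341036515 ≈ 143.68.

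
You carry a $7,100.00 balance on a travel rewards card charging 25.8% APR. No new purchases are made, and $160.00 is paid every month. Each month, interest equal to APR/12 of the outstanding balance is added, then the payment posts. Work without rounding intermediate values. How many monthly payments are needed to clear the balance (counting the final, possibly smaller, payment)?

145 months

Monthly rate r = 25.8%/12 = 2.15% = 0.0215.
Recurrence: B ← B·(1+r) − $160.00.
Month 1: interest $152.65; balance after payment $7,092.65.
Month 2: interest $152.49; balance after payment $7,085.14.
Closed form: n = −ln(1 − rB₀/P)/ln(1+r) = −ln(0.045937)/ln(1.0215) ≈ 144.813, so the balance reaches zero during payment 145.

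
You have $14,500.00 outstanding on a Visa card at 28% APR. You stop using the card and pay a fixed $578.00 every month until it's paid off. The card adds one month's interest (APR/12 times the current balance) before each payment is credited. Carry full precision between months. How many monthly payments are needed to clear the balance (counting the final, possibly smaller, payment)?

39 months

Monthly rate r = 28%/12 = 2.33333% = 0.0233333.
Recurrence: B ← B·(1+r) − $578.00.
Month 1: interest $338.33; balance after payment $14,260.33.
Month 2: interest $332.74; balance after payment $14,015.07.
Closed form: n = −ln(1 − rB₀/P)/ln(1+r) = −ln(0.41465)/ln(1.02333) ≈ 38.167, so the balance reaches zero during payment 39.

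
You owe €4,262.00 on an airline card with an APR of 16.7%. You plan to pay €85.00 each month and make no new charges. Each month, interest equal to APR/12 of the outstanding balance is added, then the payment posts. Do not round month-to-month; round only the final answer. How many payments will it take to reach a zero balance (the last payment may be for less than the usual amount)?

87 payments

Monthly rate r = 16.7%/12 = 1.39167% = 0.0139167.
Recurrence: B ← B·(1+r) − €85.00.
Month 1: interest €59.31; balance after payment €4,236.31.
Month 2: interest €58.96; balance after payment €4,210.27.
Closed form: n = −ln(1 − rB₀/P)/ln(1+r) = −ln(0.3022)/ln(1.01392) ≈ 86.584, so the balance reaches zero during payment 87.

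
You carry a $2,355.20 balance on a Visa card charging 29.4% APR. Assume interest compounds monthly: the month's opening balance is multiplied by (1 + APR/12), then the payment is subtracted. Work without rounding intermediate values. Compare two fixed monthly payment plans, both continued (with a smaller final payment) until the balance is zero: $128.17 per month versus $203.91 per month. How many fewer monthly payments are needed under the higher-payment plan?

Monthly rate r = 29.4%/12 = 2.45% = 0.0245.
At $128.17/mo: n = ⌈−ln(1 − rB₀/P)/ln(1+r)⌉ = 25 payments (last $91.88); total interest = total paid − $2,355.20 = $812.76.
At $203.91/mo: 14 payments (last $152.03); total interest $447.66.
Payments saved = 25 − 14 = 11.

11 fewer payments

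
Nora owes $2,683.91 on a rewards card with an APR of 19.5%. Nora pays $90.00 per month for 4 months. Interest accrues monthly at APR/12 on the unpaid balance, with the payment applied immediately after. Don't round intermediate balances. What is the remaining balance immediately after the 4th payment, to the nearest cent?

Monthly rate r = 19.5%/12 = 1.625% = 0.01625.
Each month: B ← B·(1+r) − $90.00.
Month 1: interest $43.61; balance after payment $2,637.52.
Month 2: interest $42.86; balance after payment $2,590.38.
Month 3: interest $42.09; balance after payment $2,542.48.
Month 4: interest $41.32; balance after payment $2,493.79.

$2,493.79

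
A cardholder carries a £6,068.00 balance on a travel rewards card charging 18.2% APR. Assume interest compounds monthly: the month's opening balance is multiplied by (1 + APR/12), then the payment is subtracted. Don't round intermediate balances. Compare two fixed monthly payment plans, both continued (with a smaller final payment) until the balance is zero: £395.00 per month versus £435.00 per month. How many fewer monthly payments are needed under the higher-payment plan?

Monthly rate r = 18.2%/12 = 1.51667% = 0.0151667.
At £395.00/mo: n = ⌈−ln(1 − rB₀/P)/ln(1+r)⌉ = 18 payments (last £246.28); total interest = total paid − £6,068.00 = £893.28.
At £435.00/mo: 16 payments (last £344.86); total interest £801.86.
Payments saved = 18 − 16 = 2.

2 fewer payments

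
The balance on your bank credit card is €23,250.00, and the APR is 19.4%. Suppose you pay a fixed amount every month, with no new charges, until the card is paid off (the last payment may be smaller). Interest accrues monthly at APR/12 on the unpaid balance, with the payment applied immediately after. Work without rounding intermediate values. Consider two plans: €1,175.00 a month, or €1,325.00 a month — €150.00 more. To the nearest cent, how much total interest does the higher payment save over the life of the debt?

€679.17

Monthly rate r = 19.4%/12 = 1.61667% = 0.0161667.
At €1,175.00/mo: n = ⌈−ln(1 − rB₀/P)/ln(1+r)⌉ = 25 payments (last €44.96); total interest = total paid − €23,250.00 = €4,994.96.
At €1,325.00/mo: 21 payments (last €1,065.79); total interest €4,315.79.
Interest saved = €4,994.96 − €4,315.79 = €679.17.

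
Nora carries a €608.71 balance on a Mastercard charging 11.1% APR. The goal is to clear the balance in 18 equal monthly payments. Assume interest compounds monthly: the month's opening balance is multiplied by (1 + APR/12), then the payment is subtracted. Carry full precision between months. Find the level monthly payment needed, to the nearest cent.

€36.87

Monthly rate r = 11.1%/12 = 0.925% = 0.00925.
Level-payment amortization: P = B₀·r / (1 − (1+r)^(−n)) = 608.71·0.00925 / (1 − 1.00925^(−18)).
Denominator 1 − (1+r)^(−18) = 0.152728975.
P = 5.63057 / 0.152728975 ≈ 36.87.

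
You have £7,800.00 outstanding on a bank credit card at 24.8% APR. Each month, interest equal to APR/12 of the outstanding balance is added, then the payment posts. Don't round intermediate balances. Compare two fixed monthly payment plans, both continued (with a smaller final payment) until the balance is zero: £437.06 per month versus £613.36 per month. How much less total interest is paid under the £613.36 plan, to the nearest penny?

Monthly rate r = 24.8%/12 = 2.06667% = 0.0206667.
At £437.06/mo: n = ⌈−ln(1 − rB₀/P)/ln(1+r)⌉ = 23 payments (last £217.87); total interest = total paid − £7,800.00 = £2,033.19.
At £613.36/mo: 15 payments (last £556.20); total interest £1,343.24.
Interest saved = £2,033.19 − £1,343.24 = £689.95.

£689.95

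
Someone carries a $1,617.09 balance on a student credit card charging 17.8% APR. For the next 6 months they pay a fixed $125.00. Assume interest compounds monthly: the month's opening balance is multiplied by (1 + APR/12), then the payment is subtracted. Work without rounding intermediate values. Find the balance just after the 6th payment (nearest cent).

$988.09

Monthly rate r = 17.8%/12 = 1.48333% = 0.0148333.
Each month: B ← B·(1+r) − $125.00.
Month 1: interest $23.99; balance after payment $1,516.08.
Month 2: interest $22.49; balance after payment $1,413.57.
Month 3: interest $20.97; balance after payment $1,309.53.
Month 4: interest $19.42; balance after payment $1,203.96.
Month 5: interest $17.86; balance after payment $1,096.82.
Month 6: interest $16.27; balance after payment $988.09.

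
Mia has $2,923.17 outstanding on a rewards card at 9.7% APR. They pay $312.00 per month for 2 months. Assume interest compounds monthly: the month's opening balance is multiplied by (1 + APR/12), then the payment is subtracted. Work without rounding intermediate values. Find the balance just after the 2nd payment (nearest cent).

Monthly rate r = 9.7%/12 = 0.808333% = 0.00808333.
Each month: B ← B·(1+r) − $312.00.
Month 1: interest $23.63; balance after payment $2,634.80.
Month 2: interest $21.30; balance after payment $2,344.10.

$2,344.10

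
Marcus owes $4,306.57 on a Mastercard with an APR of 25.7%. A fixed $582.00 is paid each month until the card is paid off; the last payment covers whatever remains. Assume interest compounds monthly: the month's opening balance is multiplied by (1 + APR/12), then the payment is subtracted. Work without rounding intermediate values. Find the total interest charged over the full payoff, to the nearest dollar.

$433

Monthly rate r = 25.7%/12 = 2.14167% = 0.0214167.
Payoff takes n = ⌈−ln(1 − rB₀/P)/ln(1+r)⌉ = ⌈8.142⌉ = 9 payments; the last is $83.56.
Total paid = 8·$582.00 + $83.56 = $4,739.56.
Total interest = total paid − principal = $4,739.56 − $4,306.57 = $432.99.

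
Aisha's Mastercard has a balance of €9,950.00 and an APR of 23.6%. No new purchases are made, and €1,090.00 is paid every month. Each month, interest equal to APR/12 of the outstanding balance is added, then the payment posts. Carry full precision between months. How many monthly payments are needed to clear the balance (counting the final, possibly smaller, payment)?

Monthly rate r = 23.6%/12 = 1.96667% = 0.0196667.
Recurrence: B ← B·(1+r) − €1,090.00.
Month 1: interest €195.68; balance after payment €9,055.68.
Month 2: interest €178.10; balance after payment €8,143.78.
Closed form: n = −ln(1 − rB₀/P)/ln(1+r) = −ln(0.82047)/ln(1.01967) ≈ 10.160, so the balance reaches zero during payment 11.

11 months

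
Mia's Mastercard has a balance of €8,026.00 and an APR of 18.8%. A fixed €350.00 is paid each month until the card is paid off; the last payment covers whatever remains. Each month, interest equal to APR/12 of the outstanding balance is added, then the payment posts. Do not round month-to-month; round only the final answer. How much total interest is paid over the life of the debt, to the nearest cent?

Monthly rate r = 18.8%/12 = 1.56667% = 0.0156667.
Payoff takes n = ⌈−ln(1 − rB₀/P)/ln(1+r)⌉ = ⌈28.635⌉ = 29 payments; the last is €222.72.
Total paid = 28·€350.00 + €222.72 = €10,022.72.
Total interest = total paid − principal = €10,022.72 − €8,026.00 = €1,996.72.

€1,996.72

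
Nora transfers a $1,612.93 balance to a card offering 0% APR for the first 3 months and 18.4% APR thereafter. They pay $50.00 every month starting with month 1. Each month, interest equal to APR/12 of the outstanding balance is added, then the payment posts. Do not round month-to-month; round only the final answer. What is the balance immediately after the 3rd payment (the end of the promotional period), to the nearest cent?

Promo months 1–3 at r₀ = 0%/12 = 0; months 4+ at r₁ = 18.4%/12 = 0.0153333.
After month 3 (no interest yet): B = $1,612.93 − 3·$50.00 = $1,462.93.

$1,462.93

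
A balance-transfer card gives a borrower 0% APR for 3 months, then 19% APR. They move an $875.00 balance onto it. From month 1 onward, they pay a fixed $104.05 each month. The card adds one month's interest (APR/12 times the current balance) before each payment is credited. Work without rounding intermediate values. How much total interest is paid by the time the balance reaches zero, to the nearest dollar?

$30

Promo months 1–3 at r₀ = 0%/12 = 0; months 4+ at r₁ = 19%/12 = 0.0158333.
After month 3 (no interest yet): B = $875.00 − 3·$104.05 = $562.85.
Then at r₁ with $104.05/mo: n₂ = −ln(1 − r₁·B/P)/ln(1+r₁) ≈ 5.70 → 6 more payments.
Total paid = 8·$104.05 + $72.99 = $905.39; interest = $905.39 − $875.00 = $30.39.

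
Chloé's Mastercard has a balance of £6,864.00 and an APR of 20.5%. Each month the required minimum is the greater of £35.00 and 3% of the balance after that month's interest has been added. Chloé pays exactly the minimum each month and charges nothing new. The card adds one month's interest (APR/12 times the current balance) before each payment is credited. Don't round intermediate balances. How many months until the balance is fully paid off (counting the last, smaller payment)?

181 months

Monthly rate r = 20.5%/12 = 1.70833% = 0.0170833.
While 3% of the post-interest balance exceeds £35.00, each month B ← (B·(1+r))·(1 − 0.03), i.e. B shrinks by the factor (1+r)·0.97 = 0.98657.
This holds for months 1–133. Entering month 134 the balance is £1,136.68; 3% of the post-interest balance is now below £35.00, so the flat £35.00 minimum applies from here.
From month 134 a fixed £35.00 at rate r clears £1,136.68 in 48 more payments. Total: 133 + 48 = 181 months.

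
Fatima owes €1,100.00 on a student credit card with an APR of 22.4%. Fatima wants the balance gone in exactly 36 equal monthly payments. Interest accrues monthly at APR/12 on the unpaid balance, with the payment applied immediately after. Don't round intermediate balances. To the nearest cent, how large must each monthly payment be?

€42.24

Monthly rate r = 22.4%/12 = 1.86667% = 0.0186667.
Level-payment amortization: P = B₀·r / (1 − (1+r)^(−n)) = 1100.00·0.0186667 / (1 − 1.01867^(−36)).
Denominator 1 − (1+r)^(−36) = 0.486140283.
P = 20.5333 / 0.486140283 ≈ 42.24.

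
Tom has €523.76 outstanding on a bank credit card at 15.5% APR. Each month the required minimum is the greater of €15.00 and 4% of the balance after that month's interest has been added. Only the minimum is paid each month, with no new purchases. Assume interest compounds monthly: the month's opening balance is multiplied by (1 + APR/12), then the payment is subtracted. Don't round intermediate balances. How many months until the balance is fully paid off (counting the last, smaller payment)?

Monthly rate r = 15.5%/12 = 1.29167% = 0.0129167.
While 4% of the post-interest balance exceeds €15.00, each month B ← (B·(1+r))·(1 − 0.04), i.e. B shrinks by the factor (1+r)·0.96 = 0.9724.
This holds for months 1–13. Entering month 14 the balance is €364.01; 4% of the post-interest balance is now below €15.00, so the flat €15.00 minimum applies from here.
From month 14 a fixed €15.00 at rate r clears €364.01 in 30 more payments. Total: 13 + 30 = 43 months.

43 months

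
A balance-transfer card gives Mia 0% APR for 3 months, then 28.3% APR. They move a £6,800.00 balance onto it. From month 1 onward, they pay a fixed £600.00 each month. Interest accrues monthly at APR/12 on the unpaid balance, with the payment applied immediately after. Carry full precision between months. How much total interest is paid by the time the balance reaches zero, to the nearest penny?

£634.01

Promo months 1–3 at r₀ = 0%/12 = 0; months 4+ at r₁ = 28.3%/12 = 0.0235833.
After month 3 (no interest yet): B = £6,800.00 − 3·£600.00 = £5,000.00.
Then at r₁ with £600.00/mo: n₂ = −ln(1 − r₁·B/P)/ln(1+r₁) ≈ 9.39 → 10 more payments.
Total paid = 12·£600.00 + £234.01 = £7,434.01; interest = £7,434.01 − £6,800.00 = £634.01.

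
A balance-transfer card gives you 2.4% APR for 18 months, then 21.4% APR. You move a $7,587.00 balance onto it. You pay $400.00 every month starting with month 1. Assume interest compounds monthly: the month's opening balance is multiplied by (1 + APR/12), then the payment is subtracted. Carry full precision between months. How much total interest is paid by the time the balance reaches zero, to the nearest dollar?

Promo months 1–18 at r₀ = 2.4%/12 = 0.002; months 19+ at r₁ = 21.4%/12 = 0.0178333.
After month 18: iterate B ← B·(1+r₀) − $400.00 for 18 months → $541.11.
Then at r₁ with $400.00/mo: n₂ = −ln(1 − r₁·B/P)/ln(1+r₁) ≈ 1.38 → 2 more payments.
Total paid = 19·$400.00 + $153.45 = $7,753.45; interest = $7,753.45 − $7,587.00 = $166.45.

$166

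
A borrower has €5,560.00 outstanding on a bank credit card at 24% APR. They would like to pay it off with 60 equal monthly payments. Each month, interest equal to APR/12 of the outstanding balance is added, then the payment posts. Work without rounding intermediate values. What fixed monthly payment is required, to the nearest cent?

€159.95

Monthly rate r = 24%/12 = 2% = 0.02.
Level-payment amortization: P = B₀·r / (1 − (1+r)^(−n)) = 5560.00·0.02 / (1 − 1.02^(−60)).
Denominator 1 − (1+r)^(−60) = 0.695217734.
P = 111.2 / 0.695217734 ≈ 159.95.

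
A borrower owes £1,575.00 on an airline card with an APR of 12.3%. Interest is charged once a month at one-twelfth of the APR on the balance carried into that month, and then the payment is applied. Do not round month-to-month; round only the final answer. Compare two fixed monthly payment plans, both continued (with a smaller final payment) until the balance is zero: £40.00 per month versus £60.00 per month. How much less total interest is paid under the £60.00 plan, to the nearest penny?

£183.13

Monthly rate r = 12.3%/12 = 1.025% = 0.01025.
At £40.00/mo: n = ⌈−ln(1 − rB₀/P)/ln(1+r)⌉ = 51 payments (last £27.27); total interest = total paid − £1,575.00 = £452.27.
At £60.00/mo: 31 payments (last £44.14); total interest £269.14.
Interest saved = £452.27 − £269.14 = £183.13.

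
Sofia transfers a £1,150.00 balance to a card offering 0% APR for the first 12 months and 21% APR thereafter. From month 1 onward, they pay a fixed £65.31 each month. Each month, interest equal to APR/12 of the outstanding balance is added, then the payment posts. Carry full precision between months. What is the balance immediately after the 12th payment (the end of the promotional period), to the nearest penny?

Promo months 1–12 at r₀ = 0%/12 = 0; months 13+ at r₁ = 21%/12 = 0.0175.
After month 12 (no interest yet): B = £1,150.00 − 12·£65.31 = £366.28.

£366.28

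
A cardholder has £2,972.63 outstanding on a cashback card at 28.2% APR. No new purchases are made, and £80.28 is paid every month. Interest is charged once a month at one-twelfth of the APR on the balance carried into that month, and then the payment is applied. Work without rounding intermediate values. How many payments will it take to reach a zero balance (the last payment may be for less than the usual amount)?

88 payments

Monthly rate r = 28.2%/12 = 2.35% = 0.0235.
Recurrence: B ← B·(1+r) − £80.28.
Month 1: interest £69.86; balance after payment £2,962.21.
Month 2: interest £69.61; balance after payment £2,951.54.
Closed form: n = −ln(1 − rB₀/P)/ln(1+r) = −ln(0.12984)/ln(1.0235) ≈ 87.889, so the balance reaches zero during payment 88.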